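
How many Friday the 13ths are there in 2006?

2

The 13th falls on a Friday when the month's 13th has weekday Fri.
Jan 13 is Fri ✓; Feb 13 is Mon; Mar 13 is Mon; Apr 13 is Thu; May 13 is Sat; Jun 13 is Tue; Jul 13 is Thu; Aug 13 is Sun; Sep 13 is Wed; Oct 13 is Fri ✓; Nov 13 is Mon; Dec 13 is Wed.
Friday the 13ths: Jan, Oct.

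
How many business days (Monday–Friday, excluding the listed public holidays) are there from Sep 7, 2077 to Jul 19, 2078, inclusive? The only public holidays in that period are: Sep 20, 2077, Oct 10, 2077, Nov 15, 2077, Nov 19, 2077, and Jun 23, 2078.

Sep 7, 2077 is a Tuesday.
From Sep 7, 2077 to Jul 19, 2078 is 316 days inclusive.
316 = 7 × 45 + 1, so there are 45 full weeks plus 1 extra day.
Each full week contributes 5 weekdays (Mon–Fri): 45 × 5 = 225.
The 1 extra day is Tue — 1 of them qualifies.
Total: 225 + 1 = 226.
Holidays: Sep 20, 2077 (Mon); Oct 10, 2077 (Sun); Nov 15, 2077 (Mon); Nov 19, 2077 (Fri); Jun 23, 2078 (Thu).
4 of the 5 holidays fall on weekdays; the rest are weekends and were already excluded.
Business days: 226 − 4 = 222.

222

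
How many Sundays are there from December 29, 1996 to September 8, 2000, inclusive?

December 29, 1996 is a Sunday.
That's 1350 days from start to end, counting both.
1350 = 7 × 192 + 6, so there are 192 full weeks plus 6 extra days.
Each full week contributes one Sunday: 192 so far.
The 6 extra days are Sun, Mon, Tue, Wed, Thu, Fri — 1 of them qualifies.
Total: 192 + 1 = 193.

193 Sundays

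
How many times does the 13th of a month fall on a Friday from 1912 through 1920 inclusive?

Friday-the-13ths by year:
1912: Sep, Dec
1913: Jun
1914: Feb, Mar, Nov
1915: Aug
1916: Oct
1917: Apr, Jul
1918: Sep, Dec
1919: Jun
1920: Feb, Aug

15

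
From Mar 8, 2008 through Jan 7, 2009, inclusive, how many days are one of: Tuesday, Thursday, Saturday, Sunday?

Mar 8, 2008 is a Saturday.
That's 306 days from start to end, counting both.
306 = 7 × 43 + 5, so there are 43 full weeks plus 5 extra days.
Each full week contributes 4 days from the set (Tue, Thu, Sat, Sun): 43 × 4 = 172.
The 5 extra days are Saturday, Sunday, Monday, Tuesday, Wednesday — 3 of them qualify.
Total: 172 + 3 = 175.

175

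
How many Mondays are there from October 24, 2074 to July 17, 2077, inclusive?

142

October 24, 2074 is a Wednesday.
The range spans 998 days (inclusive of both endpoints).
998 = 7 × 142 + 4, so there are 142 full weeks plus 4 extra days.
Each full week contributes one Monday: 142 so far.
The 4 extra days are Wed, Thu, Fri, Sat — none qualify.
Total: 142 + 0 = 142.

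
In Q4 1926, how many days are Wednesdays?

13

1 October 1926 is a Friday.
From 1 October 1926 to 31 December 1926 is 92 days inclusive.
92 = 7 × 13 + 1, so there are 13 full weeks plus 1 extra day.
Each full week contributes one Wednesday: 13 so far.
The 1 extra day is Fri — none qualify.
Total: 13 + 0 = 13.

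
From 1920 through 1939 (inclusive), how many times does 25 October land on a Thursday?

3

Day of week of October 25 in each year:
1920: Mon, 1921: Tue, 1922: Wed, 1923: Thu ✓, 1924: Sat, 1925: Sun, 1926: Mon, 1927: Tue, 1928: Thu ✓, 1929: Fri, 1930: Sat, 1931: Sun, 1932: Tue, 1933: Wed, 1934: Thu ✓, 1935: Fri, 1936: Sun, 1937: Mon, 1938: Tue, 1939: Wed
Thursdays: 1923, 1928, 1934.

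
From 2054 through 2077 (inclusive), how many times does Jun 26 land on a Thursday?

3

Day of week of June 26 in each year:
2054: Fri, 2055: Sat, 2056: Mon, 2057: Tue, 2058: Wed, 2059: Thu ✓, 2060: Sat, 2061: Sun, 2062: Mon, 2063: Tue, 2064: Thu ✓, 2065: Fri, 2066: Sat, 2067: Sun, 2068: Tue, 2069: Wed, 2070: Thu ✓, 2071: Fri, 2072: Sun, 2073: Mon, 2074: Tue, 2075: Wed, 2076: Fri, 2077: Sat
Thursdays: 2059, 2064, 2070.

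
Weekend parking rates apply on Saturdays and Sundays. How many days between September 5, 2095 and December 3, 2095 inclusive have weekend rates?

25

September 5, 2095 is a Monday.
From September 5, 2095 to December 3, 2095 is 90 days inclusive.
90 = 7 × 12 + 6, so there are 12 full weeks plus 6 extra days.
Each full week contributes 2 weekend days (Sat, Sun): 12 × 2 = 24.
The 6 extra days are Mon, Tue, Wed, Thu, Fri, Sat — 1 of them qualifies.
Total: 24 + 1 = 25.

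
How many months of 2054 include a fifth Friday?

4

A month has five Fridays exactly when Friday falls within its first (length − 28) days.
Jan: 31 days, starts Thu → 5 of Thu, Fri, Sat ✓
Feb: 28 days, starts Sun → 5 of (none)
Mar: 31 days, starts Sun → 5 of Sun, Mon, Tue
Apr: 30 days, starts Wed → 5 of Wed, Thu
May: 31 days, starts Fri → 5 of Fri, Sat, Sun ✓
Jun: 30 days, starts Mon → 5 of Mon, Tue
Jul: 31 days, starts Wed → 5 of Wed, Thu, Fri ✓
Aug: 31 days, starts Sat → 5 of Sat, Sun, Mon
Sep: 30 days, starts Tue → 5 of Tue, Wed
Oct: 31 days, starts Thu → 5 of Thu, Fri, Sat ✓
Nov: 30 days, starts Sun → 5 of Sun, Mon
Dec: 31 days, starts Tue → 5 of Tue, Wed, Thu
Months with five Fridays: Jan, May, Jul, Oct.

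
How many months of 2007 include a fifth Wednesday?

4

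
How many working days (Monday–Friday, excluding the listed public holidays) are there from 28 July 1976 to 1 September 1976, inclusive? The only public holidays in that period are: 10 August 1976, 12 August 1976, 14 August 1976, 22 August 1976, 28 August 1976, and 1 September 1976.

28 July 1976 is a Wednesday.
The range spans 36 days (inclusive of both endpoints).
36 = 7 × 5 + 1, so there are 5 full weeks plus 1 extra day.
Each full week contributes 5 weekdays (Mon–Fri): 5 × 5 = 25.
The 1 extra day is Wed — 1 of them qualifies.
Total: 25 + 1 = 26.
Holidays: 10 August 1976 (Tue); 12 August 1976 (Thu); 14 August 1976 (Sat); 22 August 1976 (Sun); 28 August 1976 (Sat); 1 September 1976 (Wed).
3 of the 6 holidays fall on weekdays; the rest are weekends and were already excluded.
Business days: 26 − 3 = 23.

23 working days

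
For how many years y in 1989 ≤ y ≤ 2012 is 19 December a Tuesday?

4

Day of week of December 19 in each year:
1989: Tue ✓, 1990: Wed, 1991: Thu, 1992: Sat, 1993: Sun, 1994: Mon, 1995: Tue ✓, 1996: Thu, 1997: Fri, 1998: Sat, 1999: Sun, 2000: Tue ✓, 2001: Wed, 2002: Thu, 2003: Fri, 2004: Sun, 2005: Mon, 2006: Tue ✓, 2007: Wed, 2008: Fri, 2009: Sat, 2010: Sun, 2011: Mon, 2012: Wed
Tuesdays: 1989, 1995, 2000, 2006.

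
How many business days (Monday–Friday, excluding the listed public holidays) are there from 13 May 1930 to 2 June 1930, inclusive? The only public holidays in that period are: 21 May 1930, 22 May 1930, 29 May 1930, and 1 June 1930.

12 business days

13 May 1930 is a Tuesday.
From 13 May 1930 to 2 June 1930 is 21 days inclusive.
21 = 7 × 3, so the span is exactly 3 full weeks.
Each full week contributes 5 weekdays (Mon–Fri): 3 × 5 = 15.
Holidays: 21 May 1930 (Wed); 22 May 1930 (Thu); 29 May 1930 (Thu); 1 June 1930 (Sun).
3 of the 4 holidays fall on weekdays; the rest are weekends and were already excluded.
Business days: 15 − 3 = 12.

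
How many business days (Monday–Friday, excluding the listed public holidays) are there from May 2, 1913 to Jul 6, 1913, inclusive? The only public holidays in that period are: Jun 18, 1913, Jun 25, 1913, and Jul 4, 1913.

43

May 2, 1913 is a Friday.
The range spans 66 days (inclusive of both endpoints).
66 = 7 × 9 + 3, so there are 9 full weeks plus 3 extra days.
Each full week contributes 5 weekdays (Mon–Fri): 9 × 5 = 45.
The 3 extra days are Friday, Saturday, Sunday — 1 of them qualifies.
Total: 45 + 1 = 46.
Holidays: Jun 18, 1913 (Wed); Jun 25, 1913 (Wed); Jul 4, 1913 (Fri).
All 3 holidays fall on weekdays, so subtract 3.
Business days: 46 − 3 = 43.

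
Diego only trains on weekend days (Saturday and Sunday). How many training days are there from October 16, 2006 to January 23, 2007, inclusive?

28

October 16, 2006 is a Monday.
That's 100 days from start to end, counting both.
100 = 7 × 14 + 2, so there are 14 full weeks plus 2 extra days.
Each full week contributes 2 weekend days (Sat, Sun): 14 × 2 = 28.
The 2 extra days are Mon, Tue — none qualify.
Total: 28 + 0 = 28.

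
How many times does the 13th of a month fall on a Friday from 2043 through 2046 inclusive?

Friday-the-13ths by year:
2043: Feb, Mar, Nov
2044: May
2045: Jan, Oct
2046: Apr, Jul

8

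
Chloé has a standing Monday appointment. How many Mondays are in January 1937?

Jan 1, 1937 is a Friday.
The range spans 31 days (inclusive of both endpoints).
31 = 7 × 4 + 3, so there are 4 full weeks plus 3 extra days.
Each full week contributes one Monday: 4 so far.
The 3 extra days are Friday, Saturday, Sunday — none qualify.
Total: 4 + 0 = 4.

4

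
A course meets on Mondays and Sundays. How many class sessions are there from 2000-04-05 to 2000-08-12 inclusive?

36

2000-04-05 is a Wednesday.
From 2000-04-05 to 2000-08-12 is 130 days inclusive.
130 = 7 × 18 + 4, so there are 18 full weeks plus 4 extra days.
Each full week contributes 2 days from the set (Mon, Sun): 18 × 2 = 36.
The 4 extra days are Wed, Thu, Fri, Sat — none qualify.
Total: 36 + 0 = 36.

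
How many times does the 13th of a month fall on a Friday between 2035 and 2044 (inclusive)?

Friday-the-13ths by year:
2035: Apr, Jul
2036: Jun
2037: Feb, Mar, Nov
2038: Aug
2039: May
2040: Jan, Apr, Jul
2041: Sep, Dec
2042: Jun
2043: Feb, Mar, Nov
2044: May

18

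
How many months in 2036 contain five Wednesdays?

A month has five Wednesdays exactly when Wednesday falls within its first (length − 28) days.
Jan: 31 days, starts Tue → 5 of Tue, Wed, Thu ✓
Feb: 29 days, starts Fri → 5 of Fri
Mar: 31 days, starts Sat → 5 of Sat, Sun, Mon
Apr: 30 days, starts Tue → 5 of Tue, Wed ✓
May: 31 days, starts Thu → 5 of Thu, Fri, Sat
Jun: 30 days, starts Sun → 5 of Sun, Mon
Jul: 31 days, starts Tue → 5 of Tue, Wed, Thu ✓
Aug: 31 days, starts Fri → 5 of Fri, Sat, Sun
Sep: 30 days, starts Mon → 5 of Mon, Tue
Oct: 31 days, starts Wed → 5 of Wed, Thu, Fri ✓
Nov: 30 days, starts Sat → 5 of Sat, Sun
Dec: 31 days, starts Mon → 5 of Mon, Tue, Wed ✓
Months with five Wednesdays: Jan, Apr, Jul, Oct, Dec.

5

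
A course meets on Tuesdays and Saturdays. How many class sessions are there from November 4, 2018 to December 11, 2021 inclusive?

324

November 4, 2018 is a Sunday.
From November 4, 2018 to December 11, 2021 is 1134 days inclusive.
1134 = 7 × 162, so the span is exactly 162 full weeks.
Each full week contributes 2 days from the set (Tue, Sat): 162 × 2 = 324.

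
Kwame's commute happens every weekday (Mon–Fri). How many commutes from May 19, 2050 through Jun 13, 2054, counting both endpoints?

May 19, 2050 is a Thursday.
That's 1487 days from start to end, counting both.
1487 = 7 × 212 + 3, so there are 212 full weeks plus 3 extra days.
Each full week contributes 5 weekdays (Mon–Fri): 212 × 5 = 1060.
The 3 extra days are Thursday, Friday, Saturday — 2 of them qualify.
Total: 1060 + 2 = 1062.

1062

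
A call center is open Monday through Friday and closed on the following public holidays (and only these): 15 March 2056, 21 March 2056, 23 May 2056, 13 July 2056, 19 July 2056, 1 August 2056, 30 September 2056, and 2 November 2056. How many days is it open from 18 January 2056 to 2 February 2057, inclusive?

18 January 2056 is a Tuesday.
The range spans 382 days (inclusive of both endpoints).
382 = 7 × 54 + 4, so there are 54 full weeks plus 4 extra days.
Each full week contributes 5 weekdays (Mon–Fri): 54 × 5 = 270.
The 4 extra days are Tue, Wed, Thu, Fri — 4 of them qualify.
Total: 270 + 4 = 274.
Holidays: 15 March 2056 (Wed); 21 March 2056 (Tue); 23 May 2056 (Tue); 13 July 2056 (Thu); 19 July 2056 (Wed); 1 August 2056 (Tue); 30 September 2056 (Sat); 2 November 2056 (Thu).
7 of the 8 holidays fall on weekdays; the rest are weekends and were already excluded.
Business days: 274 − 7 = 267.

267 working days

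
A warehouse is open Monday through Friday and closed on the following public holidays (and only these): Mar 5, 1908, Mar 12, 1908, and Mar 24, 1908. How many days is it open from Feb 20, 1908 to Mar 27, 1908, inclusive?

Feb 20, 1908 is a Thursday.
From Feb 20, 1908 to Mar 27, 1908 is 37 days inclusive.
37 = 7 × 5 + 2, so there are 5 full weeks plus 2 extra days.
Each full week contributes 5 weekdays (Mon–Fri): 5 × 5 = 25.
The 2 extra days are Thursday, Friday — 2 of them qualify.
Total: 25 + 2 = 27.
Holidays: Mar 5, 1908 (Thu); Mar 12, 1908 (Thu); Mar 24, 1908 (Tue).
All 3 holidays fall on weekdays, so subtract 3.
Business days: 27 − 3 = 24.

24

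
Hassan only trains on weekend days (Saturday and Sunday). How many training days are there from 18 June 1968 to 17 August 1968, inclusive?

17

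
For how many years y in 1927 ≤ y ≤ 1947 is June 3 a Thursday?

Day of week of June 3 in each year:
1927: Fri, 1928: Sun, 1929: Mon, 1930: Tue, 1931: Wed, 1932: Fri, 1933: Sat, 1934: Sun, 1935: Mon, 1936: Wed, 1937: Thu ✓, 1938: Fri, 1939: Sat, 1940: Mon, 1941: Tue, 1942: Wed, 1943: Thu ✓, 1944: Sat, 1945: Sun, 1946: Mon, 1947: Tue
Thursdays: 1937, 1943.

2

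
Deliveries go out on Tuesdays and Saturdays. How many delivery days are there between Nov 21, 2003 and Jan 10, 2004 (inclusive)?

Nov 21, 2003 is a Friday.
The range spans 51 days (inclusive of both endpoints).
51 = 7 × 7 + 2, so there are 7 full weeks plus 2 extra days.
Each full week contributes 2 days from the set (Tue, Sat): 7 × 2 = 14.
The 2 extra days are Fri, Sat — 1 of them qualifies.
Total: 14 + 1 = 15.

15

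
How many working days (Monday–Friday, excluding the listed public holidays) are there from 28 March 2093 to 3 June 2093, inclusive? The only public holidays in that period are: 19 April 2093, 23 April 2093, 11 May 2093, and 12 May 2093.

45 working days

28 March 2093 is a Saturday.
The range spans 68 days (inclusive of both endpoints).
68 = 7 × 9 + 5, so there are 9 full weeks plus 5 extra days.
Each full week contributes 5 weekdays (Mon–Fri): 9 × 5 = 45.
The 5 extra days are Sat, Sun, Mon, Tue, Wed — 3 of them qualify.
Total: 45 + 3 = 48.
Holidays: 19 April 2093 (Sun); 23 April 2093 (Thu); 11 May 2093 (Mon); 12 May 2093 (Tue).
3 of the 4 holidays fall on weekdays; the rest are weekends and were already excluded.
Business days: 48 − 3 = 45.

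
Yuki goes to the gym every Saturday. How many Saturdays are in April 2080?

2080-04-01 is a Monday.
That's 30 days from start to end, counting both.
30 = 7 × 4 + 2, so there are 4 full weeks plus 2 extra days.
Each full week contributes one Saturday: 4 so far.
The 2 extra days are Monday, Tuesday — none qualify.
Total: 4 + 0 = 4.

4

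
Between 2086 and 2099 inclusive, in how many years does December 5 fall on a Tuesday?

Day of week of December 5 in each year:
2086: Thu, 2087: Fri, 2088: Sun, 2089: Mon, 2090: Tue ✓, 2091: Wed, 2092: Fri, 2093: Sat, 2094: Sun, 2095: Mon, 2096: Wed, 2097: Thu, 2098: Fri, 2099: Sat
Tuesdays: 2090.

1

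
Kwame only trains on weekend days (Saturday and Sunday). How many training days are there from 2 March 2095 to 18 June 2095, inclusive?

2 March 2095 is a Wednesday.
The range spans 109 days (inclusive of both endpoints).
109 = 7 × 15 + 4, so there are 15 full weeks plus 4 extra days.
Each full week contributes 2 weekend days (Sat, Sun): 15 × 2 = 30.
The 4 extra days are Wed, Thu, Fri, Sat — 1 of them qualifies.
Total: 30 + 1 = 31.

31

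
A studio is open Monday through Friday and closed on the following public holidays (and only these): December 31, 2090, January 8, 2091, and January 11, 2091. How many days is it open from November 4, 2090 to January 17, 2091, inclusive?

November 4, 2090 is a Saturday.
From November 4, 2090 to January 17, 2091 is 75 days inclusive.
75 = 7 × 10 + 5, so there are 10 full weeks plus 5 extra days.
Each full week contributes 5 weekdays (Mon–Fri): 10 × 5 = 50.
The 5 extra days are Saturday, Sunday, Monday, Tuesday, Wednesday — 3 of them qualify.
Total: 50 + 3 = 53.
Holidays: December 31, 2090 (Sun); January 8, 2091 (Mon); January 11, 2091 (Thu).
2 of the 3 holidays fall on weekdays; the rest are weekends and were already excluded.
Business days: 53 − 2 = 51.

51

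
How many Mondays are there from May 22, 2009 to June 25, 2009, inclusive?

May 22, 2009 is a Friday.
From May 22, 2009 to June 25, 2009 is 35 days inclusive.
35 = 7 × 5, so the span is exactly 5 full weeks.
Each full week contributes one Monday: 5 so far.
Total: 5.

5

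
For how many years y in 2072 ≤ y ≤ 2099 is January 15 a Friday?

4

Day of week of January 15 in each year:
2072: Fri ✓, 2073: Sun, 2074: Mon, 2075: Tue, 2076: Wed, 2077: Fri ✓, 2078: Sat, 2079: Sun, 2080: Mon, 2081: Wed, 2082: Thu, 2083: Fri ✓, 2084: Sat, 2085: Mon, 2086: Tue, 2087: Wed, 2088: Thu, 2089: Sat, 2090: Sun, 2091: Mon, 2092: Tue, 2093: Thu, 2094: Fri ✓, 2095: Sat, 2096: Sun, 2097: Tue, 2098: Wed, 2099: Thu
Fridays: 2072, 2077, 2083, 2094.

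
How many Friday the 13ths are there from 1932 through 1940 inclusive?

Friday-the-13ths by year:
1932: May
1933: Jan, Oct
1934: Apr, Jul
1935: Sep, Dec
1936: Mar, Nov
1937: Aug
1938: May
1939: Jan, Oct
1940: Sep, Dec

15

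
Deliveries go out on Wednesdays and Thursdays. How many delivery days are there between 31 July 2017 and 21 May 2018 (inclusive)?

31 July 2017 is a Monday.
From 31 July 2017 to 21 May 2018 is 295 days inclusive.
295 = 7 × 42 + 1, so there are 42 full weeks plus 1 extra day.
Each full week contributes 2 days from the set (Wed, Thu): 42 × 2 = 84.
The 1 extra day is Monday — none qualify.
Total: 84 + 0 = 84.

84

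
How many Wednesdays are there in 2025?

53

January 1, 2025 is a Wednesday.
From January 1, 2025 to December 31, 2025 is 365 days inclusive.
365 = 7 × 52 + 1, so there are 52 full weeks plus 1 extra day.
Each full week contributes one Wednesday: 52 so far.
The 1 extra day is Wednesday — 1 of them qualifies.
Total: 52 + 1 = 53.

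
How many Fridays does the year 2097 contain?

52

January 1, 2097 is a Tuesday.
From January 1, 2097 to December 31, 2097 is 365 days inclusive.
365 = 7 × 52 + 1, so there are 52 full weeks plus 1 extra day.
Each full week contributes one Friday: 52 so far.
The 1 extra day is Tue — none qualify.
Total: 52 + 0 = 52.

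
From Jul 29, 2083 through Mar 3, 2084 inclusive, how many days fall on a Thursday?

Jul 29, 2083 is a Thursday.
From Jul 29, 2083 to Mar 3, 2084 is 219 days inclusive.
219 = 7 × 31 + 2, so there are 31 full weeks plus 2 extra days.
Each full week contributes one Thursday: 31 so far.
The 2 extra days are Thu, Fri — 1 of them qualifies.
Total: 31 + 1 = 32.

32 Thursdays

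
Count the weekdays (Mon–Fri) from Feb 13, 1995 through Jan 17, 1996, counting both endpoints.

Feb 13, 1995 is a Monday.
That's 339 days from start to end, counting both.
339 = 7 × 48 + 3, so there are 48 full weeks plus 3 extra days.
Each full week contributes 5 weekdays (Mon–Fri): 48 × 5 = 240.
The 3 extra days are Mon, Tue, Wed — 3 of them qualify.
Total: 240 + 3 = 243.

243 weekdays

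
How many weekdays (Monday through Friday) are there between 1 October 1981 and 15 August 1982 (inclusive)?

227

1 October 1981 is a Thursday.
From 1 October 1981 to 15 August 1982 is 319 days inclusive.
319 = 7 × 45 + 4, so there are 45 full weeks plus 4 extra days.
Each full week contributes 5 weekdays (Mon–Fri): 45 × 5 = 225.
The 4 extra days are Thursday, Friday, Saturday, Sunday — 2 of them qualify.
Total: 225 + 2 = 227.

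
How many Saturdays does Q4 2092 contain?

13

1 October 2092 is a Wednesday.
That's 92 days from start to end, counting both.
92 = 7 × 13 + 1, so there are 13 full weeks plus 1 extra day.
Each full week contributes one Saturday: 13 so far.
The 1 extra day is Wednesday — none qualify.
Total: 13 + 0 = 13.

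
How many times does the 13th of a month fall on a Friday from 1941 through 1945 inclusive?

8

Friday-the-13ths by year:
1941: Jun
1942: Feb, Mar, Nov
1943: Aug
1944: Oct
1945: Apr, Jul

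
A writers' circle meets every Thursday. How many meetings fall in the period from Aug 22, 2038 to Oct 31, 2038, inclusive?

10

Aug 22, 2038 is a Sunday.
From Aug 22, 2038 to Oct 31, 2038 is 71 days inclusive.
71 = 7 × 10 + 1, so there are 10 full weeks plus 1 extra day.
Each full week contributes one Thursday: 10 so far.
The 1 extra day is Sun — none qualify.
Total: 10 + 0 = 10.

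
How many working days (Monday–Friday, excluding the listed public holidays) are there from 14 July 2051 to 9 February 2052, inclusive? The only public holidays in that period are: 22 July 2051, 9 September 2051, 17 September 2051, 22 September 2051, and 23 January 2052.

149

14 July 2051 is a Friday.
That's 211 days from start to end, counting both.
211 = 7 × 30 + 1, so there are 30 full weeks plus 1 extra day.
Each full week contributes 5 weekdays (Mon–Fri): 30 × 5 = 150.
The 1 extra day is Friday — 1 of them qualifies.
Total: 150 + 1 = 151.
Holidays: 22 July 2051 (Sat); 9 September 2051 (Sat); 17 September 2051 (Sun); 22 September 2051 (Fri); 23 January 2052 (Tue).
2 of the 5 holidays fall on weekdays; the rest are weekends and were already excluded.
Business days: 151 − 2 = 149.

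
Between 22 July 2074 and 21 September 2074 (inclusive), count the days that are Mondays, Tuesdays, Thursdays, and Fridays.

22 July 2074 is a Sunday.
That's 62 days from start to end, counting both.
62 = 7 × 8 + 6, so there are 8 full weeks plus 6 extra days.
Each full week contributes 4 days from the set (Mon, Tue, Thu, Fri): 8 × 4 = 32.
The 6 extra days are Sunday, Monday, Tuesday, Wednesday, Thursday, Friday — 4 of them qualify.
Total: 32 + 4 = 36.

36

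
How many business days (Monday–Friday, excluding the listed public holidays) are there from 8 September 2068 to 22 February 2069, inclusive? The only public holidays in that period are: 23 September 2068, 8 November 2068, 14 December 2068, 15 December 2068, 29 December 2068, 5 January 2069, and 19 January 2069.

8 September 2068 is a Saturday.
From 8 September 2068 to 22 February 2069 is 168 days inclusive.
168 = 7 × 24, so the span is exactly 24 full weeks.
Each full week contributes 5 weekdays (Mon–Fri): 24 × 5 = 120.
Total: 120.
Holidays: 23 September 2068 (Sun); 8 November 2068 (Thu); 14 December 2068 (Fri); 15 December 2068 (Sat); 29 December 2068 (Sat); 5 January 2069 (Sat); 19 January 2069 (Sat).
2 of the 7 holidays fall on weekdays; the rest are weekends and were already excluded.
Business days: 120 − 2 = 118.

118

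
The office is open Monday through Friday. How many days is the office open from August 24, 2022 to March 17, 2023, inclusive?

148

August 24, 2022 is a Wednesday.
From August 24, 2022 to March 17, 2023 is 206 days inclusive.
206 = 7 × 29 + 3, so there are 29 full weeks plus 3 extra days.
Each full week contributes 5 weekdays (Mon–Fri): 29 × 5 = 145.
The 3 extra days are Wednesday, Thursday, Friday — 3 of them qualify.
Total: 145 + 3 = 148.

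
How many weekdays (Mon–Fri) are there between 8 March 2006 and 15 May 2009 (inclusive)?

833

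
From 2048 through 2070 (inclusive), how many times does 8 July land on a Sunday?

3

Day of week of July 8 in each year:
2048: Wed, 2049: Thu, 2050: Fri, 2051: Sat, 2052: Mon, 2053: Tue, 2054: Wed, 2055: Thu, 2056: Sat, 2057: Sun ✓, 2058: Mon, 2059: Tue, 2060: Thu, 2061: Fri, 2062: Sat, 2063: Sun ✓, 2064: Tue, 2065: Wed, 2066: Thu, 2067: Fri, 2068: Sun ✓, 2069: Mon, 2070: Tue
Sundays: 2057, 2063, 2068.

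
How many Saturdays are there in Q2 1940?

1 April 1940 is a Monday.
From 1 April 1940 to 30 June 1940 is 91 days inclusive.
91 = 7 × 13, so the span is exactly 13 full weeks.
Each full week contributes one Saturday: 13 so far.
Total: 13.

13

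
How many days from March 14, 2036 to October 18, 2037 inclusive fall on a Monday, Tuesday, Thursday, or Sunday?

333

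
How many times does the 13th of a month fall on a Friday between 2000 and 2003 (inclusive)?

6

Friday-the-13ths by year:
2000: Oct
2001: Apr, Jul
2002: Sep, Dec
2003: Jun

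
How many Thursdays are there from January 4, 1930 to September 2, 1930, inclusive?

January 4, 1930 is a Saturday.
That's 242 days from start to end, counting both.
242 = 7 × 34 + 4, so there are 34 full weeks plus 4 extra days.
Each full week contributes one Thursday: 34 so far.
The 4 extra days are Saturday, Sunday, Monday, Tuesday — none qualify.
Total: 34 + 0 = 34.

34 Thursdays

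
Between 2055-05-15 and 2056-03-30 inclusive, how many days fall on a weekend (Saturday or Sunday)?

2055-05-15 is a Saturday.
The range spans 321 days (inclusive of both endpoints).
321 = 7 × 45 + 6, so there are 45 full weeks plus 6 extra days.
Each full week contributes 2 weekend days (Sat, Sun): 45 × 2 = 90.
The 6 extra days are Sat, Sun, Mon, Tue, Wed, Thu — 2 of them qualify.
Total: 90 + 2 = 92.

92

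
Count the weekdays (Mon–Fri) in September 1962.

Sep 1, 1962 is a Saturday.
That's 30 days from start to end, counting both.
30 = 7 × 4 + 2, so there are 4 full weeks plus 2 extra days.
Each full week contributes 5 weekdays (Mon–Fri): 4 × 5 = 20.
The 2 extra days are Saturday, Sunday — none qualify.
Total: 20 + 0 = 20.

20 weekdays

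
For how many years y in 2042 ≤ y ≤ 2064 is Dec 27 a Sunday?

Day of week of December 27 in each year:
2042: Sat, 2043: Sun ✓, 2044: Tue, 2045: Wed, 2046: Thu, 2047: Fri, 2048: Sun ✓, 2049: Mon, 2050: Tue, 2051: Wed, 2052: Fri, 2053: Sat, 2054: Sun ✓, 2055: Mon, 2056: Wed, 2057: Thu, 2058: Fri, 2059: Sat, 2060: Mon, 2061: Tue, 2062: Wed, 2063: Thu, 2064: Sat
Sundays: 2043, 2048, 2054.

3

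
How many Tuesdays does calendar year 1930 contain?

52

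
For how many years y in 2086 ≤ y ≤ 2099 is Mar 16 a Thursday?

1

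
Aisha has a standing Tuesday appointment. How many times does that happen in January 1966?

4

January 1, 1966 is a Saturday.
That's 31 days from start to end, counting both.
31 = 7 × 4 + 3, so there are 4 full weeks plus 3 extra days.
Each full week contributes one Tuesday: 4 so far.
The 3 extra days are Saturday, Sunday, Monday — none qualify.
Total: 4 + 0 = 4.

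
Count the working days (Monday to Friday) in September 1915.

22

1 September 1915 is a Wednesday.
From 1 September 1915 to 30 September 1915 is 30 days inclusive.
30 = 7 × 4 + 2, so there are 4 full weeks plus 2 extra days.
Each full week contributes 5 weekdays (Mon–Fri): 4 × 5 = 20.
The 2 extra days are Wednesday, Thursday — 2 of them qualify.
Total: 20 + 2 = 22.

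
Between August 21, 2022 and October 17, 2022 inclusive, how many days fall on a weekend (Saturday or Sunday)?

17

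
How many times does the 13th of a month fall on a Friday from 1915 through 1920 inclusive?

9

Friday-the-13ths by year:
1915: Aug
1916: Oct
1917: Apr, Jul
1918: Sep, Dec
1919: Jun
1920: Feb, Aug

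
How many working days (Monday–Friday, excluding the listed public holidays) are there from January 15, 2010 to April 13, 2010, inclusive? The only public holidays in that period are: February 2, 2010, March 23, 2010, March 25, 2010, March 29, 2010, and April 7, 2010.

58

January 15, 2010 is a Friday.
From January 15, 2010 to April 13, 2010 is 89 days inclusive.
89 = 7 × 12 + 5, so there are 12 full weeks plus 5 extra days.
Each full week contributes 5 weekdays (Mon–Fri): 12 × 5 = 60.
The 5 extra days are Fri, Sat, Sun, Mon, Tue — 3 of them qualify.
Total: 60 + 3 = 63.
Holidays: February 2, 2010 (Tue); March 23, 2010 (Tue); March 25, 2010 (Thu); March 29, 2010 (Mon); April 7, 2010 (Wed).
All 5 holidays fall on weekdays, so subtract 5.
Business days: 63 − 5 = 58.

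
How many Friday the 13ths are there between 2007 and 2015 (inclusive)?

Friday-the-13ths by year:
2007: Apr, Jul
2008: Jun
2009: Feb, Mar, Nov
2010: Aug
2011: May
2012: Jan, Apr, Jul
2013: Sep, Dec
2014: Jun
2015: Feb, Mar, Nov

17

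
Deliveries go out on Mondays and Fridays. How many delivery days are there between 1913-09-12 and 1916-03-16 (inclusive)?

1913-09-12 is a Friday.
From 1913-09-12 to 1916-03-16 is 917 days inclusive.
917 = 7 × 131, so the span is exactly 131 full weeks.
Each full week contributes 2 days from the set (Mon, Fri): 131 × 2 = 262.

262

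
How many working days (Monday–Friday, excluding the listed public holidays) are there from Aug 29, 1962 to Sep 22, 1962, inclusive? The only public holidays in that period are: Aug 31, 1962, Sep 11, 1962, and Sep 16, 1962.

16

Aug 29, 1962 is a Wednesday.
The range spans 25 days (inclusive of both endpoints).
25 = 7 × 3 + 4, so there are 3 full weeks plus 4 extra days.
Each full week contributes 5 weekdays (Mon–Fri): 3 × 5 = 15.
The 4 extra days are Wednesday, Thursday, Friday, Saturday — 3 of them qualify.
Total: 15 + 3 = 18.
Holidays: Aug 31, 1962 (Fri); Sep 11, 1962 (Tue); Sep 16, 1962 (Sun).
2 of the 3 holidays fall on weekdays; the rest are weekends and were already excluded.
Business days: 18 − 2 = 16.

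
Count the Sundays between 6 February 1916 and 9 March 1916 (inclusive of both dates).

5

6 February 1916 is a Sunday.
The range spans 33 days (inclusive of both endpoints).
33 = 7 × 4 + 5, so there are 4 full weeks plus 5 extra days.
Each full week contributes one Sunday: 4 so far.
The 5 extra days are Sun, Mon, Tue, Wed, Thu — 1 of them qualifies.
Total: 4 + 1 = 5.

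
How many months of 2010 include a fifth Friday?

A month has five Fridays exactly when Friday falls within its first (length − 28) days.
Jan: 31 days, starts Fri → 5 of Fri, Sat, Sun ✓
Feb: 28 days, starts Mon → 5 of (none)
Mar: 31 days, starts Mon → 5 of Mon, Tue, Wed
Apr: 30 days, starts Thu → 5 of Thu, Fri ✓
May: 31 days, starts Sat → 5 of Sat, Sun, Mon
Jun: 30 days, starts Tue → 5 of Tue, Wed
Jul: 31 days, starts Thu → 5 of Thu, Fri, Sat ✓
Aug: 31 days, starts Sun → 5 of Sun, Mon, Tue
Sep: 30 days, starts Wed → 5 of Wed, Thu
Oct: 31 days, starts Fri → 5 of Fri, Sat, Sun ✓
Nov: 30 days, starts Mon → 5 of Mon, Tue
Dec: 31 days, starts Wed → 5 of Wed, Thu, Fri ✓
Months with five Fridays: Jan, Apr, Jul, Oct, Dec.

5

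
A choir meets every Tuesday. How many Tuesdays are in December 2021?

4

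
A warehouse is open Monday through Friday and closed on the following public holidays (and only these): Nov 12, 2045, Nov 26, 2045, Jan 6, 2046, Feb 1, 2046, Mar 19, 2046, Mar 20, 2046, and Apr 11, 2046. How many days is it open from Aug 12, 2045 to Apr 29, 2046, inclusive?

Aug 12, 2045 is a Saturday.
That's 261 days from start to end, counting both.
261 = 7 × 37 + 2, so there are 37 full weeks plus 2 extra days.
Each full week contributes 5 weekdays (Mon–Fri): 37 × 5 = 185.
The 2 extra days are Saturday, Sunday — none qualify.
Total: 185 + 0 = 185.
Holidays: Nov 12, 2045 (Sun); Nov 26, 2045 (Sun); Jan 6, 2046 (Sat); Feb 1, 2046 (Thu); Mar 19, 2046 (Mon); Mar 20, 2046 (Tue); Apr 11, 2046 (Wed).
4 of the 7 holidays fall on weekdays; the rest are weekends and were already excluded.
Business days: 185 − 4 = 181.

181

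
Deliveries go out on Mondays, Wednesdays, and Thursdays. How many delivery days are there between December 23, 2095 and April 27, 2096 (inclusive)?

December 23, 2095 is a Friday.
From December 23, 2095 to April 27, 2096 is 127 days inclusive.
127 = 7 × 18 + 1, so there are 18 full weeks plus 1 extra day.
Each full week contributes 3 days from the set (Mon, Wed, Thu): 18 × 3 = 54.
The 1 extra day is Friday — none qualify.
Total: 54 + 0 = 54.

54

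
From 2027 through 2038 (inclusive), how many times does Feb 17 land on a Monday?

Day of week of February 17 in each year:
2027: Wed, 2028: Thu, 2029: Sat, 2030: Sun, 2031: Mon ✓, 2032: Tue, 2033: Thu, 2034: Fri, 2035: Sat, 2036: Sun, 2037: Tue, 2038: Wed
Mondays: 2031.

1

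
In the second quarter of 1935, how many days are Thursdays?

13

April 1, 1935 is a Monday.
That's 91 days from start to end, counting both.
91 = 7 × 13, so the span is exactly 13 full weeks.
Each full week contributes one Thursday: 13 so far.
Total: 13.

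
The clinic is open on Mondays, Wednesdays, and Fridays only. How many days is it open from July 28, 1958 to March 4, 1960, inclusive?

252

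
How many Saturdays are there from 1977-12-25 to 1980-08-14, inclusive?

137 Saturdays

1977-12-25 is a Sunday.
From 1977-12-25 to 1980-08-14 is 964 days inclusive.
964 = 7 × 137 + 5, so there are 137 full weeks plus 5 extra days.
Each full week contributes one Saturday: 137 so far.
The 5 extra days are Sun, Mon, Tue, Wed, Thu — none qualify.
Total: 137 + 0 = 137.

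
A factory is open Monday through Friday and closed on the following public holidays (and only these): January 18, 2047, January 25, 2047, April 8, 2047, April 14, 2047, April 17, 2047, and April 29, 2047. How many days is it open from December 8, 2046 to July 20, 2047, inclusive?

155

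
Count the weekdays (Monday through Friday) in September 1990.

20 weekdays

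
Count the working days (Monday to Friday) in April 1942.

Apr 1, 1942 is a Wednesday.
From Apr 1, 1942 to Apr 30, 1942 is 30 days inclusive.
30 = 7 × 4 + 2, so there are 4 full weeks plus 2 extra days.
Each full week contributes 5 weekdays (Mon–Fri): 4 × 5 = 20.
The 2 extra days are Wednesday, Thursday — 2 of them qualify.
Total: 20 + 2 = 22.

22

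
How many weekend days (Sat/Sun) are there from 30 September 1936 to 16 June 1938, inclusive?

30 September 1936 is a Wednesday.
From 30 September 1936 to 16 June 1938 is 625 days inclusive.
625 = 7 × 89 + 2, so there are 89 full weeks plus 2 extra days.
Each full week contributes 2 weekend days (Sat, Sun): 89 × 2 = 178.
The 2 extra days are Wednesday, Thursday — none qualify.
Total: 178 + 0 = 178.

178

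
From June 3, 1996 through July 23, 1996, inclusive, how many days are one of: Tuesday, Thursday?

June 3, 1996 is a Monday.
The range spans 51 days (inclusive of both endpoints).
51 = 7 × 7 + 2, so there are 7 full weeks plus 2 extra days.
Each full week contributes 2 days from the set (Tue, Thu): 7 × 2 = 14.
The 2 extra days are Monday, Tuesday — 1 of them qualifies.
Total: 14 + 1 = 15.

15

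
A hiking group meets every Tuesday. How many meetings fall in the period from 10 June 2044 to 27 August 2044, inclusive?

11

10 June 2044 is a Friday.
The range spans 79 days (inclusive of both endpoints).
79 = 7 × 11 + 2, so there are 11 full weeks plus 2 extra days.
Each full week contributes one Tuesday: 11 so far.
The 2 extra days are Fri, Sat — none qualify.
Total: 11 + 0 = 11.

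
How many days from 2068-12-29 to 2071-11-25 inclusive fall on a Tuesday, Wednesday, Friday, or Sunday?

607

2068-12-29 is a Saturday.
The range spans 1062 days (inclusive of both endpoints).
1062 = 7 × 151 + 5, so there are 151 full weeks plus 5 extra days.
Each full week contributes 4 days from the set (Tue, Wed, Fri, Sun): 151 × 4 = 604.
The 5 extra days are Saturday, Sunday, Monday, Tuesday, Wednesday — 3 of them qualify.
Total: 604 + 3 = 607.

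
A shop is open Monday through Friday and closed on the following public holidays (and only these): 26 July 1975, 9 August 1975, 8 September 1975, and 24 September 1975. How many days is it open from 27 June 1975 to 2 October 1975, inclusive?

68

27 June 1975 is a Friday.
The range spans 98 days (inclusive of both endpoints).
98 = 7 × 14, so the span is exactly 14 full weeks.
Each full week contributes 5 weekdays (Mon–Fri): 14 × 5 = 70.
Total: 70.
Holidays: 26 July 1975 (Sat); 9 August 1975 (Sat); 8 September 1975 (Mon); 24 September 1975 (Wed).
2 of the 4 holidays fall on weekdays; the rest are weekends and were already excluded.
Business days: 70 − 2 = 68.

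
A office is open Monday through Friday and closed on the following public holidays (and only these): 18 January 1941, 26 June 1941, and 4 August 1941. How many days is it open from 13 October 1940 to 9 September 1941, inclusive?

13 October 1940 is a Sunday.
The range spans 332 days (inclusive of both endpoints).
332 = 7 × 47 + 3, so there are 47 full weeks plus 3 extra days.
Each full week contributes 5 weekdays (Mon–Fri): 47 × 5 = 235.
The 3 extra days are Sun, Mon, Tue — 2 of them qualify.
Total: 235 + 2 = 237.
Holidays: 18 January 1941 (Sat); 26 June 1941 (Thu); 4 August 1941 (Mon).
2 of the 3 holidays fall on weekdays; the rest are weekends and were already excluded.
Business days: 237 − 2 = 235.

235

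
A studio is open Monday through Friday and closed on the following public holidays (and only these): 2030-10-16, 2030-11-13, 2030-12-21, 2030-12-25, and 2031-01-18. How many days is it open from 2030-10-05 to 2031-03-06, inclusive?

106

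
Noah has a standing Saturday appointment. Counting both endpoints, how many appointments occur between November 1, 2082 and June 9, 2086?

November 1, 2082 is a Sunday.
From November 1, 2082 to June 9, 2086 is 1317 days inclusive.
1317 = 7 × 188 + 1, so there are 188 full weeks plus 1 extra day.
Each full week contributes one Saturday: 188 so far.
The 1 extra day is Sunday — none qualify.
Total: 188 + 0 = 188.

188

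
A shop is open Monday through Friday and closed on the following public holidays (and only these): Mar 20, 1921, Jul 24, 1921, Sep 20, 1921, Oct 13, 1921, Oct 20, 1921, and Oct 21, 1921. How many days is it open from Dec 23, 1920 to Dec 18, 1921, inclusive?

253 working days

Dec 23, 1920 is a Thursday.
That's 361 days from start to end, counting both.
361 = 7 × 51 + 4, so there are 51 full weeks plus 4 extra days.
Each full week contributes 5 weekdays (Mon–Fri): 51 × 5 = 255.
The 4 extra days are Thursday, Friday, Saturday, Sunday — 2 of them qualify.
Total: 255 + 2 = 257.
Holidays: Mar 20, 1921 (Sun); Jul 24, 1921 (Sun); Sep 20, 1921 (Tue); Oct 13, 1921 (Thu); Oct 20, 1921 (Thu); Oct 21, 1921 (Fri).
4 of the 6 holidays fall on weekdays; the rest are weekends and were already excluded.
Business days: 257 − 4 = 253.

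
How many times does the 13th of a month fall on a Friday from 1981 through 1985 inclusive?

10

Friday-the-13ths by year:
1981: Feb, Mar, Nov
1982: Aug
1983: May
1984: Jan, Apr, Jul
1985: Sep, Dec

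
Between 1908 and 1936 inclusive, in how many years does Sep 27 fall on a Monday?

Day of week of September 27 in each year:
1908: Sun, 1909: Mon ✓, 1910: Tue, 1911: Wed, 1912: Fri, 1913: Sat, 1914: Sun, 1915: Mon ✓, 1916: Wed, 1917: Thu, 1918: Fri, 1919: Sat, 1920: Mon ✓, 1921: Tue, 1922: Wed, 1923: Thu, 1924: Sat, 1925: Sun, 1926: Mon ✓, 1927: Tue, 1928: Thu, 1929: Fri, 1930: Sat, 1931: Sun, 1932: Tue, 1933: Wed, 1934: Thu, 1935: Fri, 1936: Sun
Mondays: 1909, 1915, 1920, 1926.

4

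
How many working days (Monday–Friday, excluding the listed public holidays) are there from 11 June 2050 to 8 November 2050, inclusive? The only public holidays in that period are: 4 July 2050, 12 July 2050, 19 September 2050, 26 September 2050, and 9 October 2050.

103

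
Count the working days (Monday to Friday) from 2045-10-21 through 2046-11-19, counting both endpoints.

281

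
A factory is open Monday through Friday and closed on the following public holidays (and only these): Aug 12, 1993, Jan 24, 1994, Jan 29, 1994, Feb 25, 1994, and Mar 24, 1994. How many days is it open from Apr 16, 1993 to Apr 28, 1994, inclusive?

266 working days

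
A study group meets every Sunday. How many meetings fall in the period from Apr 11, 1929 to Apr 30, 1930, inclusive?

55 Sundays

Apr 11, 1929 is a Thursday.
The range spans 385 days (inclusive of both endpoints).
385 = 7 × 55, so the span is exactly 55 full weeks.
Each full week contributes one Sunday: 55 so far.
Total: 55.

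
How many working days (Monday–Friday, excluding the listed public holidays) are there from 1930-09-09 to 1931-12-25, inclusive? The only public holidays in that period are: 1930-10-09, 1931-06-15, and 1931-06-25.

1930-09-09 is a Tuesday.
That's 473 days from start to end, counting both.
473 = 7 × 67 + 4, so there are 67 full weeks plus 4 extra days.
Each full week contributes 5 weekdays (Mon–Fri): 67 × 5 = 335.
The 4 extra days are Tuesday, Wednesday, Thursday, Friday — 4 of them qualify.
Total: 335 + 4 = 339.
Holidays: 1930-10-09 (Thu); 1931-06-15 (Mon); 1931-06-25 (Thu).
All 3 holidays fall on weekdays, so subtract 3.
Business days: 339 − 3 = 336.

336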